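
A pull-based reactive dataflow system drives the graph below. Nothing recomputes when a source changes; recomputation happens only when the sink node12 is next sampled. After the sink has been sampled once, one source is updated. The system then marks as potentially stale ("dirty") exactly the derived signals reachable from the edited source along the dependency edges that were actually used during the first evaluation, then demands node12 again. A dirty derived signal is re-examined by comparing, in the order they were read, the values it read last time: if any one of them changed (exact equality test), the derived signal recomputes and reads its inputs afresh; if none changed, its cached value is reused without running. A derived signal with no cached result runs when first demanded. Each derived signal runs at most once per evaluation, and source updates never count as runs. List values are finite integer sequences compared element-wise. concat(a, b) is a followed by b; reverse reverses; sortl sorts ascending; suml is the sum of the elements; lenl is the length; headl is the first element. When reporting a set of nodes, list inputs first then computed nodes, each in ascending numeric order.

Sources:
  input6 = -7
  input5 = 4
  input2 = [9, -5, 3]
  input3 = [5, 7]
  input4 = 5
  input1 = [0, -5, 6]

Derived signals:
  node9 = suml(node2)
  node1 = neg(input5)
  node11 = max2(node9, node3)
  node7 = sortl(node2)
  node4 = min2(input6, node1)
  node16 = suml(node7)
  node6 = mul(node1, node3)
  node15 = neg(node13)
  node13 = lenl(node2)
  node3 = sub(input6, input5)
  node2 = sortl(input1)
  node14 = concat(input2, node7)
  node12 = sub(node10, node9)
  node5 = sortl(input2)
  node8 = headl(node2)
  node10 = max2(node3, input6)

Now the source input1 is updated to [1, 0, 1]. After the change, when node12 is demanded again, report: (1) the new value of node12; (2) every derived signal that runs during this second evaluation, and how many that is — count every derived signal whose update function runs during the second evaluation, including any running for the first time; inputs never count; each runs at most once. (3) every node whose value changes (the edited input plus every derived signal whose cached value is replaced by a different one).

New value of node12: -9.
Derived signals that run: node2, node9, node12 — 3 in total.
Values that change: input1, node2, node9, node12.

First evaluation (everything demanded from the output):
  node2 = sortl([0, -5, 6]) = [-5, 0, 6]
  node3 = sub(-7, 4) = -11
  node9 = suml([-5, 0, 6]) = 1
  node10 = max2(-11, -7) = -7
  node12 = sub(-7, 1) = -8

Propagation after the edit:
  node2: runs — input1 [0, -5, 6]->[1, 0, 1]; result [0, 1, 1].
  node9: runs — node2 [-5, 0, 6]->[0, 1, 1]; result 2.
  node12: runs — node9 1->2; result -9.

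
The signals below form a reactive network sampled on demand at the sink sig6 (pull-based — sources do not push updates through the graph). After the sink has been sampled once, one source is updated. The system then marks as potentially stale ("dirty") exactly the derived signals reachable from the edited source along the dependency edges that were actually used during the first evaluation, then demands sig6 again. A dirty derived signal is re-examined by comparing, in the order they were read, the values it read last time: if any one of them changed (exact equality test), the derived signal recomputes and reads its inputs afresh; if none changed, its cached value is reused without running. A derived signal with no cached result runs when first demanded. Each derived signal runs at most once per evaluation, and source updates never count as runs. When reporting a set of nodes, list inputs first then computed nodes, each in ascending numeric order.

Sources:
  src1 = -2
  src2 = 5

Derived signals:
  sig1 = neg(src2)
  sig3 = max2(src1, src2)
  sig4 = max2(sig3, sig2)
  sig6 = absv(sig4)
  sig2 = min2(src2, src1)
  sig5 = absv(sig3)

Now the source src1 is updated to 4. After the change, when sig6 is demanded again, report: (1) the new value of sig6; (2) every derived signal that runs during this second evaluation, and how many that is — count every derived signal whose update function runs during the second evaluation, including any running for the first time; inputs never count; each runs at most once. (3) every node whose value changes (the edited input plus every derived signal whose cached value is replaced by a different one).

sig6 now evaluates to 5.
Run set: sig2, sig3, sig4 (3 run).
Changed values: src1, sig2.
The important point: at sig6 every value read last time is unchanged, so the dirty flag clears without a run.

Initial pass — values computed on the first demand:
  sig2 = min2(5, -2) = -2
  sig3 = max2(-2, 5) = 5
  sig4 = max2(5, -2) = 5
  sig6 = absv(5) = 5

Second demand — change propagation:
  sig2: re-runs because src1 -2->4; new result 4.
  sig3: re-runs because src1 -2->4; new result 5 (unchanged).
  sig4: re-runs because sig2 -2->4; new result 5 (unchanged).
  sig6: re-examined; everything it read last time is the same (sig4 unchanged) — cache 5 kept, no run.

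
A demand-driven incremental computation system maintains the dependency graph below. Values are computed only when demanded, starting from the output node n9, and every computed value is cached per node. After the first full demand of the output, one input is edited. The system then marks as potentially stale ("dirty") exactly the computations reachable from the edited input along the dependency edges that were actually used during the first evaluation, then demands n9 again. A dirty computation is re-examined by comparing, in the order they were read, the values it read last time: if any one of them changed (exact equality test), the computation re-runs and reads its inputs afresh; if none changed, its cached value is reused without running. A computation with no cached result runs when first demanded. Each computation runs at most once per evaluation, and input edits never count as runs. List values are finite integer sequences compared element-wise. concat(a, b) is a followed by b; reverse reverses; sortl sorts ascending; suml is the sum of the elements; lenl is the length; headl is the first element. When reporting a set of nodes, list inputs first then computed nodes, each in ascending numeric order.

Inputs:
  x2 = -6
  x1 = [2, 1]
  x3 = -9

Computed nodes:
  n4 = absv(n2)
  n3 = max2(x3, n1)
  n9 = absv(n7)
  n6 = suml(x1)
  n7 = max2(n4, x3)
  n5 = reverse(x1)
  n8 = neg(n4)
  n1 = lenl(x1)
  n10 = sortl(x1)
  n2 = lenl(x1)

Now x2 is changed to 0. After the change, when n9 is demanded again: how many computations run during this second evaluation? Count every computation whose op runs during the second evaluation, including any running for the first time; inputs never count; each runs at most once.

Computations that run: none — 0 in total.
Key observation: x2 is never demanded by the output, so the edit triggers no recomputation at all.

First evaluation (everything demanded from the output):
  n2 = lenl([2, 1]) = 2
  n4 = absv(2) = 2
  n7 = max2(2, -9) = 2
  n9 = absv(2) = 2

Propagation after the edit:
  x2 feeds no computation that the output demands — nothing is marked dirty and nothing runs.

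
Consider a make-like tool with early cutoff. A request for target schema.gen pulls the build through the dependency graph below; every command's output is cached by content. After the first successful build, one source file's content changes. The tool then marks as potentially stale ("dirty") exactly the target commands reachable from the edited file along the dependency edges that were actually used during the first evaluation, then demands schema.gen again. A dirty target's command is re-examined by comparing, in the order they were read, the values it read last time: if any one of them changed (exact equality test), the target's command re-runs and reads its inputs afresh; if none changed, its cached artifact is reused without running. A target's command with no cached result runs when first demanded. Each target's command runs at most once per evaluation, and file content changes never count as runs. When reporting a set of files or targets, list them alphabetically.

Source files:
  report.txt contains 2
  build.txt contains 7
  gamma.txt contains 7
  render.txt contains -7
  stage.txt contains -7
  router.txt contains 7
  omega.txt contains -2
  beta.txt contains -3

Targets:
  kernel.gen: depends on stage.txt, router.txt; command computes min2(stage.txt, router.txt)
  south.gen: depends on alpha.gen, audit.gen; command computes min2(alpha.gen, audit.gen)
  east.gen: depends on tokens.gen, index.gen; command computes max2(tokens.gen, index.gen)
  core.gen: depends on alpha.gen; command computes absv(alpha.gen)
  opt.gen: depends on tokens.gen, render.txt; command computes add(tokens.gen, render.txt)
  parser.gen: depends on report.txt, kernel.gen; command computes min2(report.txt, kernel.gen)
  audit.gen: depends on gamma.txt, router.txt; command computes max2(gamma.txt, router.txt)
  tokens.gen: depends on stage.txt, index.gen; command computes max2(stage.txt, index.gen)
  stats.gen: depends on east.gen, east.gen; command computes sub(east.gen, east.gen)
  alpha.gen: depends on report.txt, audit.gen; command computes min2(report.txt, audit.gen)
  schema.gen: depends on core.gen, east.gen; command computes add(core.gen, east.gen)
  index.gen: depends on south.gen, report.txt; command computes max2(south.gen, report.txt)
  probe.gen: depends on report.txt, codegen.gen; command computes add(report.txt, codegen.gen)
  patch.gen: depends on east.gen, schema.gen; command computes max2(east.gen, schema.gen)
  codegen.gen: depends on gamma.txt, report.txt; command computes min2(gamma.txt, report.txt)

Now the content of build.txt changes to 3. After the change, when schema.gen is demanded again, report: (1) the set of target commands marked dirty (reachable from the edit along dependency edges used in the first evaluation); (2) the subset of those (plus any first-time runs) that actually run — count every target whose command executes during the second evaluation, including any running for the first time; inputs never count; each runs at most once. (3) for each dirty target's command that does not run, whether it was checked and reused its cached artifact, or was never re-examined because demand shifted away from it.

First demand of the output computes:
  audit.gen = max2(7, 7) = 7
  alpha.gen = min2(2, 7) = 2
  core.gen = absv(2) = 2
  south.gen = min2(2, 7) = 2
  index.gen = max2(2, 2) = 2
  tokens.gen = max2(-7, 2) = 2
  east.gen = max2(2, 2) = 2
  schema.gen = add(2, 2) = 4

After the edit, cleaning proceeds:
  no node depends on build.txt at all; the second demand re-runs nothing.

Note the shortcut — nothing in the graph depends on build.txt at all, so no recomputation happens.

The edit dirties: none.
0 target commands run: none.
No dirty target's command escaped a run.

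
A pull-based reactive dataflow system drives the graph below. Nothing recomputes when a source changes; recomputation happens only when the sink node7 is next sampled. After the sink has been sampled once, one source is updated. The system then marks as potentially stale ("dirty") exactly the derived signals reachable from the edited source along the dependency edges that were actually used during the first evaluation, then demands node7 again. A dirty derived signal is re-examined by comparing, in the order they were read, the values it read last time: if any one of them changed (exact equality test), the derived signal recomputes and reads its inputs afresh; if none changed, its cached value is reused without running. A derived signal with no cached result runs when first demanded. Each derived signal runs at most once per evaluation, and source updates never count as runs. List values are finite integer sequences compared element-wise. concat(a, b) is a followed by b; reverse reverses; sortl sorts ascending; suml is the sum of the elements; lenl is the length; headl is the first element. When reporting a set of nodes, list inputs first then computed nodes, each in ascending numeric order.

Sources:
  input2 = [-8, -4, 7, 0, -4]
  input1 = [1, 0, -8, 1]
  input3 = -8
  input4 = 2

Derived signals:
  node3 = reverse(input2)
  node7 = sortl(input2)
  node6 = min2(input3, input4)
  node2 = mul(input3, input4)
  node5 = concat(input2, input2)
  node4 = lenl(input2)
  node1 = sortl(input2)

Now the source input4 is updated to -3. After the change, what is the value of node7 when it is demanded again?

First evaluation (everything demanded from the output):
  node7 = sortl([-8, -4, 7, 0, -4]) = [-8, -4, -4, 0, 7]

Propagation after the edit:
  input4 feeds no computation that the output demands — nothing is marked dirty and nothing runs.

Key observation: input4 is never demanded by the output, so the edit triggers no recomputation at all.

New value of node7: [-8, -4, -4, 0, 7].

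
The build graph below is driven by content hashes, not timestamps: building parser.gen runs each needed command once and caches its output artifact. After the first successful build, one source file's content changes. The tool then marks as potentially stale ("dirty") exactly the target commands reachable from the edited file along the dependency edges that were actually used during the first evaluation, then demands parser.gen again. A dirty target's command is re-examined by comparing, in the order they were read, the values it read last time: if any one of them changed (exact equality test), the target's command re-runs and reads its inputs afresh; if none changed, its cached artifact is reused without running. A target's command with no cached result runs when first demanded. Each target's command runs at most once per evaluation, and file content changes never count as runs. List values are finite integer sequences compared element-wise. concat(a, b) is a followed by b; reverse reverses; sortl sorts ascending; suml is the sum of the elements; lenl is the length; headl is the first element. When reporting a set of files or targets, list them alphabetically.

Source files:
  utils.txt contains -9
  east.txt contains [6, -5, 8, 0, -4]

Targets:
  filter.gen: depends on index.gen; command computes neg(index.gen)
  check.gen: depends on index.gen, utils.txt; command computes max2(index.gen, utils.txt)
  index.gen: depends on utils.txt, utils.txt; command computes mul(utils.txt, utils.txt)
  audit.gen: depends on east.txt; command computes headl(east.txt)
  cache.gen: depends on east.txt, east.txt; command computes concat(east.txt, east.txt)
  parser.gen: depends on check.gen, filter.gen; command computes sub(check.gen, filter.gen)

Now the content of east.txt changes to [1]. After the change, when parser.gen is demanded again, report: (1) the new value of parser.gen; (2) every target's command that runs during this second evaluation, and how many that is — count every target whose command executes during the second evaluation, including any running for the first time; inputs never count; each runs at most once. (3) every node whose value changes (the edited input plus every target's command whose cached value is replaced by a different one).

parser.gen now evaluates to 162.
Run set: none (0 run).
Changed values: east.txt.
The important point: nothing the output needs ever reads east.txt, so the edit is invisible to it.

Initial pass — values computed on the first demand:
  index.gen = mul(-9, -9) = 81
  check.gen = max2(81, -9) = 81
  filter.gen = neg(81) = -81
  parser.gen = sub(81, -81) = 162

Second demand — change propagation:
  no demanded computation ever read east.txt, so the edit dirties nothing and nothing runs.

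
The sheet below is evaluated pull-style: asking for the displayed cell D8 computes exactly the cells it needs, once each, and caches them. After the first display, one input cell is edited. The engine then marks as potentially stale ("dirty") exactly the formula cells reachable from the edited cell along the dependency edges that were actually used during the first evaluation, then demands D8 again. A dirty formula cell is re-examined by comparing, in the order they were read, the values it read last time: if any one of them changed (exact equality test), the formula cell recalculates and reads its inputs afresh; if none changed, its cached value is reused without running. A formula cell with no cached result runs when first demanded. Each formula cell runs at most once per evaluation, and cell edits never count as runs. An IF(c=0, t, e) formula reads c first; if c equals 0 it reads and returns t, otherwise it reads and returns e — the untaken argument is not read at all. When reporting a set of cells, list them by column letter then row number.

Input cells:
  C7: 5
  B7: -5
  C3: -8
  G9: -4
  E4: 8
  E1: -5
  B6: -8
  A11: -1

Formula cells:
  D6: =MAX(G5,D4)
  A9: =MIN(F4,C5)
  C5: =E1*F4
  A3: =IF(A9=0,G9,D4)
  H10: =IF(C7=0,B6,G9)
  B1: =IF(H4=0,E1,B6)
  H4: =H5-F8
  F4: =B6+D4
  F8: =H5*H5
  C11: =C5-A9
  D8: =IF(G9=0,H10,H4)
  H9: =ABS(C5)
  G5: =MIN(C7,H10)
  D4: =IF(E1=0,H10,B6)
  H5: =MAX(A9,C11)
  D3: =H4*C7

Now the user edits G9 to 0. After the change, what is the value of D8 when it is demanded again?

Demanding D8 again yields 0.
Note the branch switch — H10 had no cache and runs now for the first time.

First demand of the output computes:
  D4 = IF(E1=0: E1=-5 -> else branch B6) = -8
  F4 = -8 + -8 = -16
  C5 = -5 * -16 = 80
  A9 = MIN(-16, 80) = -16
  C11 = 80 - -16 = 96
  H5 = MAX(-16, 96) = 96
  F8 = 96 * 96 = 9216
  H4 = 96 - 9216 = -9120
  D8 = IF(G9=0: G9=-4 -> else branch H4) = -9120

After the edit, cleaning proceeds:
  H10: had never run; runs now, result 0.
  D8: a read changed (G9 -4->0) — executes, giving 0.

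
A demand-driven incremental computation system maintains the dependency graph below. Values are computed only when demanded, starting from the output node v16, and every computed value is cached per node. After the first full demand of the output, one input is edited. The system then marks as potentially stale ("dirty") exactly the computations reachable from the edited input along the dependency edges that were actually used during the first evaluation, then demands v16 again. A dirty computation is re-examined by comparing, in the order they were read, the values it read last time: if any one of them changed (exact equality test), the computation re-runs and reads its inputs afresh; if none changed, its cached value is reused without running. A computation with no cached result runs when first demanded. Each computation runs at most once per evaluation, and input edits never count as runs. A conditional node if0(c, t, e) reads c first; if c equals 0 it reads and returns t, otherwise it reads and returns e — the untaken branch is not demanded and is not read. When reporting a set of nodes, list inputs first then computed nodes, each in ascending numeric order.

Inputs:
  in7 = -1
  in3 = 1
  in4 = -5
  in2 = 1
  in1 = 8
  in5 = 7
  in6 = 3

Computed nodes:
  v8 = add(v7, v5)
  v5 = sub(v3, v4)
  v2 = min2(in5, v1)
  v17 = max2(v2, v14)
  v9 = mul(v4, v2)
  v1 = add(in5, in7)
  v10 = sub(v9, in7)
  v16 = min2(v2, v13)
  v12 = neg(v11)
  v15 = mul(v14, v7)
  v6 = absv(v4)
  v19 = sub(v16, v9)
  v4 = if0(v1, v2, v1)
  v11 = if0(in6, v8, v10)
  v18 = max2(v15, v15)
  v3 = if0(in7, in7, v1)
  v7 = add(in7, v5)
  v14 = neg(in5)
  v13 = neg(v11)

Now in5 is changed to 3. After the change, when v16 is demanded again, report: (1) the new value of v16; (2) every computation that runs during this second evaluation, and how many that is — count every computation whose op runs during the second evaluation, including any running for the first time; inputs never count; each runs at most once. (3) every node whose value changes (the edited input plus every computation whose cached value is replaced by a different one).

First evaluation (everything demanded from the output):
  v1 = add(7, -1) = 6
  v2 = min2(7, 6) = 6
  v4 = if0(v1=6 -> else branch v1) = 6
  v9 = mul(6, 6) = 36
  v10 = sub(36, -1) = 37
  v11 = if0(in6=3 -> else branch v10) = 37
  v13 = neg(37) = -37
  v16 = min2(6, -37) = -37

Propagation after the edit:
  v1: runs — in5 7->3; result 2.
  v2: runs — in5 7->3; v1 6->2; result 2.
  v4: runs — v1 6->2; v1 6->2; result 2.
  v9: runs — v4 6->2; v2 6->2; result 4.
  v10: runs — v9 36->4; result 5.
  v11: runs — v10 37->5; result 5.
  v13: runs — v11 37->5; result -5.
  v16: runs — v2 6->2; v13 -37->-5; result -5.

New value of v16: -5.
Computations that run: v1, v2, v4, v9, v10, v11, v13, v16 — 8 in total.
Values that change: in5, v1, v2, v4, v9, v10, v11, v13, v16.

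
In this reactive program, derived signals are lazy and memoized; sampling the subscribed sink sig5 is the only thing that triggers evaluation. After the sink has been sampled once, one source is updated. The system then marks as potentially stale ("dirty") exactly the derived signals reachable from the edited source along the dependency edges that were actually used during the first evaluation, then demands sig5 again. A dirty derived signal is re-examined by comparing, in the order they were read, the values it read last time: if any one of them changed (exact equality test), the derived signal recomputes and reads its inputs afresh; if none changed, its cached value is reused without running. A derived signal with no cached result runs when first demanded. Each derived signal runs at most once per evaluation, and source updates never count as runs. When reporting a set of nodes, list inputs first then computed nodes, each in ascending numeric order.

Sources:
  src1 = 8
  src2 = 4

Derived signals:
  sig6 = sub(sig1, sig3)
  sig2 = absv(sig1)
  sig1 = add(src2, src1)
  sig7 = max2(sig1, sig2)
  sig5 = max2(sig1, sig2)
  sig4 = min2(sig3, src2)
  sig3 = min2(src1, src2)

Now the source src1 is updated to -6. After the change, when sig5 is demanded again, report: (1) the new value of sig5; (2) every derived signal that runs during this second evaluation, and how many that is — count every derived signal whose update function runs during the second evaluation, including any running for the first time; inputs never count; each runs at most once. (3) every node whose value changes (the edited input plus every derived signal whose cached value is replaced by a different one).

Demanding sig5 again yields 2.
3 derived signals run: sig1, sig2, sig5.
The nodes whose values change: src1, sig1, sig2, sig5.

First demand of the output computes:
  sig1 = add(4, 8) = 12
  sig2 = absv(12) = 12
  sig5 = max2(12, 12) = 12

After the edit, cleaning proceeds:
  sig1: a read changed (src1 8->-6) — executes, giving -2.
  sig2: a read changed (sig1 12->-2) — executes, giving 2.
  sig5: a read changed (sig1 12->-2; sig2 12->2) — executes, giving 2.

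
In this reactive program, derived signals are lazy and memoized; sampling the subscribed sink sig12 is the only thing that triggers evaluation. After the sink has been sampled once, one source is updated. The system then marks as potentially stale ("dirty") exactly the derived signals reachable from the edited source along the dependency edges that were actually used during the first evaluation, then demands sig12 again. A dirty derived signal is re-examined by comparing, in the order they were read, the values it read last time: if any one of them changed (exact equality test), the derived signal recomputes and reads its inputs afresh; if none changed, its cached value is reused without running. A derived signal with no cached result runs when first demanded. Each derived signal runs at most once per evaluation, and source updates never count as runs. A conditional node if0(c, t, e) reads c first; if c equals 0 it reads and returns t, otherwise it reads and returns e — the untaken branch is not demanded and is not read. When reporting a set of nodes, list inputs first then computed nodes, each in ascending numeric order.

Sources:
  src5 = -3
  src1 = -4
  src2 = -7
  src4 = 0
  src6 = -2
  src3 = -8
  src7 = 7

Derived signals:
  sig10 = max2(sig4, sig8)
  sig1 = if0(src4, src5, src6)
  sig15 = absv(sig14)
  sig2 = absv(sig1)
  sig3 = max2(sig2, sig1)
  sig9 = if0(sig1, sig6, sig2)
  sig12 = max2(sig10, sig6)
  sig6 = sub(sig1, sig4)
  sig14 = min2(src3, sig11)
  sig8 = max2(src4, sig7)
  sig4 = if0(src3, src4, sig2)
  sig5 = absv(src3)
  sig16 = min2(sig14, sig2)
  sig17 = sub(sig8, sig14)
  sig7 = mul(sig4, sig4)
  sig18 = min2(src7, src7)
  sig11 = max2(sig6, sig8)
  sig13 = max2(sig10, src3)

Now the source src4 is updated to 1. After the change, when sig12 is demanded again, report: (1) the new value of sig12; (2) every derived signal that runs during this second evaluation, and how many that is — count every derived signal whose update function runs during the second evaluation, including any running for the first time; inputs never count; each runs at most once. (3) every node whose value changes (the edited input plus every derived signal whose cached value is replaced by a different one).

First demand of the output computes:
  sig1 = if0(src4=0 -> then branch src5) = -3
  sig2 = absv(-3) = 3
  sig4 = if0(src3=-8 -> else branch sig2) = 3
  sig6 = sub(-3, 3) = -6
  sig7 = mul(3, 3) = 9
  sig8 = max2(0, 9) = 9
  sig10 = max2(3, 9) = 9
  sig12 = max2(9, -6) = 9

After the edit, cleaning proceeds:
  sig1: a read changed (src4 0->1) — executes, giving -2.
  sig2: a read changed (sig1 -3->-2) — executes, giving 2.
  sig4: a read changed (sig2 3->2) — executes, giving 2.
  sig6: a read changed (sig1 -3->-2; sig4 3->2) — executes, giving -4.
  sig7: a read changed (sig4 3->2; sig4 3->2) — executes, giving 4.
  sig8: a read changed (src4 0->1; sig7 9->4) — executes, giving 4.
  sig10: a read changed (sig4 3->2; sig8 9->4) — executes, giving 4.
  sig12: a read changed (sig10 9->4; sig6 -6->-4) — executes, giving 4.

Demanding sig12 again yields 4.
8 derived signals run: sig1, sig2, sig4, sig6, sig7, sig8, sig10, sig12.
The nodes whose values change: src4, sig1, sig2, sig4, sig6, sig7, sig8, sig10, sig12.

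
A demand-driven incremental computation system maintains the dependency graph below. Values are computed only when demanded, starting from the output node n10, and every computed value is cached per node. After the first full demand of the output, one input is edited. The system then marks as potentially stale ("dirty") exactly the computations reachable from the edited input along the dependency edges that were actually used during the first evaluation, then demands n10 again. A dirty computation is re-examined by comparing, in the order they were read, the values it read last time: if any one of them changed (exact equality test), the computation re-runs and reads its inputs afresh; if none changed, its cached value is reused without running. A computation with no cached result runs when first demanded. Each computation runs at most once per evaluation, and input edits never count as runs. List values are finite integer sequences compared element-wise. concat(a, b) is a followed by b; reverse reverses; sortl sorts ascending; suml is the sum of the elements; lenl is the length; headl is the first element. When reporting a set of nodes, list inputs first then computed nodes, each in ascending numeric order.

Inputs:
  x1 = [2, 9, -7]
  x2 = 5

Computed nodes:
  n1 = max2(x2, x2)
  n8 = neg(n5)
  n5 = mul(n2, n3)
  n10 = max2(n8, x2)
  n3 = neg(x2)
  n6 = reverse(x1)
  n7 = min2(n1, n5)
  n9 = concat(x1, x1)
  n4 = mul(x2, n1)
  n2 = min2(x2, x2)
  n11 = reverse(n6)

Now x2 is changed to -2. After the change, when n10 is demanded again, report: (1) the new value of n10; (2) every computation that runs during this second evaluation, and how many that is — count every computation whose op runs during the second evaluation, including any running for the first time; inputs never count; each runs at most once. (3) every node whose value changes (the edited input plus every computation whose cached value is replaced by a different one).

New value of n10: 4.
Computations that run: n2, n3, n5, n8, n10 — 5 in total.
Values that change: x2, n2, n3, n5, n8, n10.

First evaluation (everything demanded from the output):
  n2 = min2(5, 5) = 5
  n3 = neg(5) = -5
  n5 = mul(5, -5) = -25
  n8 = neg(-25) = 25
  n10 = max2(25, 5) = 25

Propagation after the edit:
  n2: runs — x2 5->-2; x2 5->-2; result -2.
  n3: runs — x2 5->-2; result 2.
  n5: runs — n2 5->-2; n3 -5->2; result -4.
  n8: runs — n5 -25->-4; result 4.
  n10: runs — n8 25->4; x2 5->-2; result 4.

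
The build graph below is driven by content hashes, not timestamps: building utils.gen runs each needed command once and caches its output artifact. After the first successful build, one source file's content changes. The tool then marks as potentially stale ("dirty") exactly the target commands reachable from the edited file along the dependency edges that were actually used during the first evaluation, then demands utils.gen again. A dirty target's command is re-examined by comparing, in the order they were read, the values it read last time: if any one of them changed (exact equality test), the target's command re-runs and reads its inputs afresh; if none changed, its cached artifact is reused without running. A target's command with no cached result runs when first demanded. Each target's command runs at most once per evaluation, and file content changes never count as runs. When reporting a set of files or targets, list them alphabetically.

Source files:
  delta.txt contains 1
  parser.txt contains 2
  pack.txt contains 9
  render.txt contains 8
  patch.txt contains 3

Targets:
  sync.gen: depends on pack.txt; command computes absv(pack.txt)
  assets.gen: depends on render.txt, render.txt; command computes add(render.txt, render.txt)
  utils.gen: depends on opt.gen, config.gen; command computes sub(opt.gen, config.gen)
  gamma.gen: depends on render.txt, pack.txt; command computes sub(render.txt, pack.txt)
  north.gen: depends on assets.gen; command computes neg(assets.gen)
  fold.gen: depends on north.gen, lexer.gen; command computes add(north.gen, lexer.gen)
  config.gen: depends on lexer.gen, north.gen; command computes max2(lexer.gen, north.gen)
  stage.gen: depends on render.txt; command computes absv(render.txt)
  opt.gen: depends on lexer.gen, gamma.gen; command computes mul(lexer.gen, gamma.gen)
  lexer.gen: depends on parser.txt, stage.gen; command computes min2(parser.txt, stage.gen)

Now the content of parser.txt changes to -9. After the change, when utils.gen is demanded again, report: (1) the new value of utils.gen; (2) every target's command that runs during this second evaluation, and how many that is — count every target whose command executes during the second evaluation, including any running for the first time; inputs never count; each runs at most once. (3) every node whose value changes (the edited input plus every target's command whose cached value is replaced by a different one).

Initial pass — values computed on the first demand:
  assets.gen = add(8, 8) = 16
  gamma.gen = sub(8, 9) = -1
  north.gen = neg(16) = -16
  stage.gen = absv(8) = 8
  lexer.gen = min2(2, 8) = 2
  config.gen = max2(2, -16) = 2
  opt.gen = mul(2, -1) = -2
  utils.gen = sub(-2, 2) = -4

Second demand — change propagation:
  lexer.gen: re-runs because parser.txt 2->-9; new result -9.
  config.gen: re-runs because lexer.gen 2->-9; new result -9.
  opt.gen: re-runs because lexer.gen 2->-9; new result 9.
  utils.gen: re-runs because opt.gen -2->9; config.gen 2->-9; new result 18.

utils.gen now evaluates to 18.
Run set: config.gen, lexer.gen, opt.gen, utils.gen (4 run).
Changed values: config.gen, lexer.gen, opt.gen, parser.txt, utils.gen.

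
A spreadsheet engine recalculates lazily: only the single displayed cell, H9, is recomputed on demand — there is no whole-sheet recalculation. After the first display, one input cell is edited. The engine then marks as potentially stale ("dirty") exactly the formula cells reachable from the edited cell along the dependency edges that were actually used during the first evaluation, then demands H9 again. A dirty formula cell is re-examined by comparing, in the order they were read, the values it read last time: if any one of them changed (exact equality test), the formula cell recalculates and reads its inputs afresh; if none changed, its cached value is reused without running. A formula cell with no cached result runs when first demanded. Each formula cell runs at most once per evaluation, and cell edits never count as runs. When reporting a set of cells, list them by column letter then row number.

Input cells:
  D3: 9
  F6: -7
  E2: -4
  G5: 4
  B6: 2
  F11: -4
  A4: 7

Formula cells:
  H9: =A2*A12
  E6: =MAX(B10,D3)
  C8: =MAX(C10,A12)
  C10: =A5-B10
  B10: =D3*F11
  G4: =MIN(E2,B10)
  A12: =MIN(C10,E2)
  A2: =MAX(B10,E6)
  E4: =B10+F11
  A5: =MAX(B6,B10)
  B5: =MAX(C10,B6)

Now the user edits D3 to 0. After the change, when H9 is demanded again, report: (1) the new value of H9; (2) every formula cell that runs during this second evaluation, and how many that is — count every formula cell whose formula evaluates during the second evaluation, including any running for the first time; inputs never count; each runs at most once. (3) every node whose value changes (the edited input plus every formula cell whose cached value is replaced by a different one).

New value of H9: 0.
Formula cells that run: A2, A5, A12, B10, C10, E6, H9 — 7 in total.
Values that change: A2, B10, C10, D3, E6, H9.

First evaluation (everything demanded from the output):
  B10 = 9 * -4 = -36
  A5 = MAX(2, -36) = 2
  C10 = 2 - -36 = 38
  A12 = MIN(38, -4) = -4
  E6 = MAX(-36, 9) = 9
  A2 = MAX(-36, 9) = 9
  H9 = 9 * -4 = -36

Propagation after the edit:
  B10: runs — D3 9->0; result 0.
  A5: runs — B10 -36->0; result 2 (same value as before).
  C10: runs — B10 -36->0; result 2.
  A12: runs — C10 38->2; result -4 (same value as before).
  E6: runs — B10 -36->0; D3 9->0; result 0.
  A2: runs — B10 -36->0; E6 9->0; result 0.
  H9: runs — A2 9->0; result 0.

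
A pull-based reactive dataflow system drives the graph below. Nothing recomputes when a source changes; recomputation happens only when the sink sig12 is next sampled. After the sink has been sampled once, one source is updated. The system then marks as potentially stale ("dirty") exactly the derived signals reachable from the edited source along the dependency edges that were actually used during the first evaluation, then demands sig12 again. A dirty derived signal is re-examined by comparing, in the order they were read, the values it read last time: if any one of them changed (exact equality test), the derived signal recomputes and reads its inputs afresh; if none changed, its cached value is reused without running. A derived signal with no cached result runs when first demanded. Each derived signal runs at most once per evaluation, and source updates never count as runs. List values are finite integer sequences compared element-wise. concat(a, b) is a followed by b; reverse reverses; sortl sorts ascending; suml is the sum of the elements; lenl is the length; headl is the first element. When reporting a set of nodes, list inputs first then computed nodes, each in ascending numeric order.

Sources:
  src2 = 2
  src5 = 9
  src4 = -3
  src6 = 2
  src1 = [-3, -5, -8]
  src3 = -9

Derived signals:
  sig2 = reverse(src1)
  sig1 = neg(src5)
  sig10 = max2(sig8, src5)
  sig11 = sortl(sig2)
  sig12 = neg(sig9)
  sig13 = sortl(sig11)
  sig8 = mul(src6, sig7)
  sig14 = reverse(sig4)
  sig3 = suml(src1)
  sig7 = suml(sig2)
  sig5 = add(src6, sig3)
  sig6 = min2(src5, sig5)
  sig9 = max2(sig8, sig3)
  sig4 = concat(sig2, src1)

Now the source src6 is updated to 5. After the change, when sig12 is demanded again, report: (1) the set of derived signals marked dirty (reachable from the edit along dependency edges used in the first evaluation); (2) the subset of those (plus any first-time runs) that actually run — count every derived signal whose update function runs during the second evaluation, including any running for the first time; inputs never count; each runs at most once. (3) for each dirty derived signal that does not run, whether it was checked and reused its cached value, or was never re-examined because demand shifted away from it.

First evaluation (everything demanded from the output):
  sig2 = reverse([-3, -5, -8]) = [-8, -5, -3]
  sig3 = suml([-3, -5, -8]) = -16
  sig7 = suml([-8, -5, -3]) = -16
  sig8 = mul(2, -16) = -32
  sig9 = max2(-32, -16) = -16
  sig12 = neg(-16) = 16

Propagation after the edit:
  sig8: runs — src6 2->5; result -80.
  sig9: runs — sig8 -32->-80; result -16 (same value as before).
  sig12: checked — values it read are unchanged (sig9 unchanged); reused cached 16 without running.

Key observation: the change is absorbed at sig9 — it re-runs but produces the same value, and the output's value is unchanged.

Marked dirty: sig8, sig9, sig12.
Derived signals that run: sig8, sig9 — 2 in total.
Checked but reused from cache: sig12.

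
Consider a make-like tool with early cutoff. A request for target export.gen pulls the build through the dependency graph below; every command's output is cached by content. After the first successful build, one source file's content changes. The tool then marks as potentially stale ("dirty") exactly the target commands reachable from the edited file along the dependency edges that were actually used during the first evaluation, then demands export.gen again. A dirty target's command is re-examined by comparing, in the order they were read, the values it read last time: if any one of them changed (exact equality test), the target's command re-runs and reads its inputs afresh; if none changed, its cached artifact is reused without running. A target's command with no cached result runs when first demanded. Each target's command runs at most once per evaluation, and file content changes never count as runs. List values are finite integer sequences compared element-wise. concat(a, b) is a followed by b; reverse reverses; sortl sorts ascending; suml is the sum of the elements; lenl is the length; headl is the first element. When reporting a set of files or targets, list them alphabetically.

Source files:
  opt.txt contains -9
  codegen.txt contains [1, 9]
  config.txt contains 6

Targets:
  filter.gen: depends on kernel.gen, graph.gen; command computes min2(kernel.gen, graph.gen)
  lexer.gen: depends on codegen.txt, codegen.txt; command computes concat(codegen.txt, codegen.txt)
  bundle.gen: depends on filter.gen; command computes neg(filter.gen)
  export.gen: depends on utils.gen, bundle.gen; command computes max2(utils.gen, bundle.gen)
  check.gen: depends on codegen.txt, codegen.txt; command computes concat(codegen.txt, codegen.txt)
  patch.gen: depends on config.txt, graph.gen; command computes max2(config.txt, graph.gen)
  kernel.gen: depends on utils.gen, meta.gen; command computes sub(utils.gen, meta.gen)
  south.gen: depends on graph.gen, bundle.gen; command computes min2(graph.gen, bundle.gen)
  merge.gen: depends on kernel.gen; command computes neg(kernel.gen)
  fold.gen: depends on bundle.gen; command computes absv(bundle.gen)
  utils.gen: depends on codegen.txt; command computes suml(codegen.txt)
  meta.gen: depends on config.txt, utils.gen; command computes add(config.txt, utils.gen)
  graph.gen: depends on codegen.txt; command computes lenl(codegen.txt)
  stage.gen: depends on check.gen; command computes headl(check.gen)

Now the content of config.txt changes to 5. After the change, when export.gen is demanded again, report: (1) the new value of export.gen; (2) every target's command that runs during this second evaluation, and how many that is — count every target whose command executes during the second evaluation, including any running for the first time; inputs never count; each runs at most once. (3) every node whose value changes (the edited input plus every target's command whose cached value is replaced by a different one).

First demand of the output computes:
  graph.gen = lenl([1, 9]) = 2
  utils.gen = suml([1, 9]) = 10
  meta.gen = add(6, 10) = 16
  kernel.gen = sub(10, 16) = -6
  filter.gen = min2(-6, 2) = -6
  bundle.gen = neg(-6) = 6
  export.gen = max2(10, 6) = 10

After the edit, cleaning proceeds:
  meta.gen: a read changed (config.txt 6->5) — executes, giving 15.
  kernel.gen: a read changed (meta.gen 16->15) — executes, giving -5.
  filter.gen: a read changed (kernel.gen -6->-5) — executes, giving -5.
  bundle.gen: a read changed (filter.gen -6->-5) — executes, giving 5.
  export.gen: a read changed (bundle.gen 6->5) — executes, giving 10 — identical to its old value.

Demanding export.gen again yields 10.
5 target commands run: bundle.gen, export.gen, filter.gen, kernel.gen, meta.gen.
The nodes whose values change: bundle.gen, config.txt, filter.gen, kernel.gen, meta.gen.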